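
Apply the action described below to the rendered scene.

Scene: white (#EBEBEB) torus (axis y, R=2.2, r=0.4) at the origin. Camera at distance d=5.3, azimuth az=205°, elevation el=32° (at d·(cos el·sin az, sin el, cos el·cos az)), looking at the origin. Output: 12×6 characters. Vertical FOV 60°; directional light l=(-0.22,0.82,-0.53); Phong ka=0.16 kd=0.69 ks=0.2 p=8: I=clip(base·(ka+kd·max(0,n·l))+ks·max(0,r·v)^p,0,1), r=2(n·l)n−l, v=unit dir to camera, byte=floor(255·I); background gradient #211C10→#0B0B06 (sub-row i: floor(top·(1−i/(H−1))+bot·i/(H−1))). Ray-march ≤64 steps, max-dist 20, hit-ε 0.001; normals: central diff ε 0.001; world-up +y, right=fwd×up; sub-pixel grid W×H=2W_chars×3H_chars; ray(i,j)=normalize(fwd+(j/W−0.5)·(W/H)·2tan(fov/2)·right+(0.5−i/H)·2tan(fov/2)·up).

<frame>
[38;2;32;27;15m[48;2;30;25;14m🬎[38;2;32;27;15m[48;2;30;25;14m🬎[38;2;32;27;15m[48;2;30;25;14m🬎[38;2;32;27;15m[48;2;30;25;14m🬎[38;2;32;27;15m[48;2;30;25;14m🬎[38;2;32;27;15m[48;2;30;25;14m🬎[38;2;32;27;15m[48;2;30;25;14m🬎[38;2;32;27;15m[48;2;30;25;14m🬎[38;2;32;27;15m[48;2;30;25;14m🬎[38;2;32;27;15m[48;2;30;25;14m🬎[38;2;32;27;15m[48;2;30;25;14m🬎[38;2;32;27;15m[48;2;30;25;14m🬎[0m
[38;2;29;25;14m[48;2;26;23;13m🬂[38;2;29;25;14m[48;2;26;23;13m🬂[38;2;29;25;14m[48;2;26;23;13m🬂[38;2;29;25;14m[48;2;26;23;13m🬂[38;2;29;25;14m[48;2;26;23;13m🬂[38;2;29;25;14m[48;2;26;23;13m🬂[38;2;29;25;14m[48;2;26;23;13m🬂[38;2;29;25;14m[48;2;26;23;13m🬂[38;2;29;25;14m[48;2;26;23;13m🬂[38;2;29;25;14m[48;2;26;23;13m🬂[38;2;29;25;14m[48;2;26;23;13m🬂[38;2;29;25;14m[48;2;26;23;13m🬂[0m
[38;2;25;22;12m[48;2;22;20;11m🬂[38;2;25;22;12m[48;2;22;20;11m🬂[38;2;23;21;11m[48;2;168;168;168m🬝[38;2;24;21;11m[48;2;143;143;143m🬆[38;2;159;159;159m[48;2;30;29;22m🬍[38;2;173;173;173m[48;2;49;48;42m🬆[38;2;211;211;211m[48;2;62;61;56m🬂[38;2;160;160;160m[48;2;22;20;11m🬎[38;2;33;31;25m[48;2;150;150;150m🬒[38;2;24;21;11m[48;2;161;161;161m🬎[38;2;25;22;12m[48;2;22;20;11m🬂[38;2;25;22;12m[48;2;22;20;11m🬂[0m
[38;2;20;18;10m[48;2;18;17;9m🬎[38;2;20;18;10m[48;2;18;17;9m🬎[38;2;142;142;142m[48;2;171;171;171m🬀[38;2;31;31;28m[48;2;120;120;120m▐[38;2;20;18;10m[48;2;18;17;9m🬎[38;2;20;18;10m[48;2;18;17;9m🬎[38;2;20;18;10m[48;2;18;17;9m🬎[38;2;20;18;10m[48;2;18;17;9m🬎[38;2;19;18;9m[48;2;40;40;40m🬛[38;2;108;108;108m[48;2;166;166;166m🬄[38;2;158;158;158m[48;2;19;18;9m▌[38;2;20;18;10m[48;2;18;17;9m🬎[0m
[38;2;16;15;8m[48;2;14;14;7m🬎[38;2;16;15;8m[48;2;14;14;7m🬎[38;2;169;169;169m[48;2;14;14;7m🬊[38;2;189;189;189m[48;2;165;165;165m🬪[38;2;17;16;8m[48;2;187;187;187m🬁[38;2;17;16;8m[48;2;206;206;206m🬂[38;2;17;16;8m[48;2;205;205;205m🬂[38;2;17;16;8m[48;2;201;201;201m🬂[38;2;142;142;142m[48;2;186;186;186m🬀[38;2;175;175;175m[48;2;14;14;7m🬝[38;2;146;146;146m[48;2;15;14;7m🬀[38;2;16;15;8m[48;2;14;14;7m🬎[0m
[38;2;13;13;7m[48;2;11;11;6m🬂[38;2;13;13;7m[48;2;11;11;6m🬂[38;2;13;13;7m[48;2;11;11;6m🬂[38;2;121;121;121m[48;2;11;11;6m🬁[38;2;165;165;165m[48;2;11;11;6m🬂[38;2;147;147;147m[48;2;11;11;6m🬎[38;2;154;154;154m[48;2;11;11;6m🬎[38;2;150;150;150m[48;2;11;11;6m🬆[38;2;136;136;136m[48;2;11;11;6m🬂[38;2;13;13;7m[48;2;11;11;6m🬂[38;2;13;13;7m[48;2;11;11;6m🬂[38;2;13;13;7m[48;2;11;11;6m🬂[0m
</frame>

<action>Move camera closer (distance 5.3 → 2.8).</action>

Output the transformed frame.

<frame>
[38;2;32;27;15m[48;2;30;25;14m🬎[38;2;32;27;15m[48;2;30;25;14m🬎[38;2;32;27;15m[48;2;30;25;14m🬎[38;2;32;27;15m[48;2;30;25;14m🬎[38;2;32;27;15m[48;2;30;25;14m🬎[38;2;32;27;15m[48;2;30;25;14m🬎[38;2;32;27;15m[48;2;30;25;14m🬎[38;2;32;27;15m[48;2;30;25;14m🬎[38;2;32;27;15m[48;2;30;25;14m🬎[38;2;32;27;15m[48;2;30;25;14m🬎[38;2;32;27;15m[48;2;30;25;14m🬎[38;2;32;27;15m[48;2;30;25;14m🬎[0m
[38;2;29;25;14m[48;2;26;23;13m🬂[38;2;27;24;13m[48;2;159;159;159m🬝[38;2;28;24;13m[48;2;178;178;178m🬎[38;2;28;24;13m[48;2;179;179;179m🬎[38;2;29;25;14m[48;2;182;182;182m🬂[38;2;29;25;14m[48;2;191;191;191m🬂[38;2;29;25;14m[48;2;194;194;194m🬂[38;2;29;25;14m[48;2;191;191;191m🬂[38;2;28;24;13m[48;2;182;182;182m🬊[38;2;28;24;13m[48;2;182;182;182m🬎[38;2;28;24;13m[48;2;168;168;168m🬎[38;2;29;25;14m[48;2;26;23;13m🬂[0m
[38;2;25;22;12m[48;2;141;141;141m🬀[38;2;142;142;142m[48;2;71;71;71m🬎[38;2;129;129;129m[48;2;50;50;50m🬆[38;2;127;127;127m[48;2;33;32;27m🬂[38;2;105;105;105m[48;2;22;20;11m🬂[38;2;85;85;85m[48;2;22;20;11m🬂[38;2;81;81;81m[48;2;22;20;11m🬂[38;2;97;97;97m[48;2;22;20;11m🬂[38;2;121;121;121m[48;2;26;24;17m🬂[38;2;123;123;123m[48;2;39;38;35m🬊[38;2;136;136;136m[48;2;52;52;52m🬎[38;2;156;156;156m[48;2;102;102;102m🬎[0m
[38;2;79;79;79m[48;2;42;42;42m🬂[38;2;37;37;37m[48;2;18;17;9m🬆[38;2;20;18;10m[48;2;18;17;9m🬎[38;2;20;18;10m[48;2;18;17;9m🬎[38;2;20;18;10m[48;2;18;17;9m🬎[38;2;20;18;10m[48;2;18;17;9m🬎[38;2;20;18;10m[48;2;18;17;9m🬎[38;2;20;18;10m[48;2;18;17;9m🬎[38;2;20;18;10m[48;2;18;17;9m🬎[38;2;20;18;10m[48;2;18;17;9m🬎[38;2;37;37;37m[48;2;19;17;9m🬁[38;2;73;73;73m[48;2;33;33;32m🬁[0m
[38;2;37;37;37m[48;2;15;15;7m▌[38;2;16;15;8m[48;2;14;14;7m🬎[38;2;16;15;8m[48;2;14;14;7m🬎[38;2;16;15;8m[48;2;14;14;7m🬎[38;2;16;15;8m[48;2;14;14;7m🬎[38;2;16;15;8m[48;2;14;14;7m🬎[38;2;16;15;8m[48;2;14;14;7m🬎[38;2;16;15;8m[48;2;14;14;7m🬎[38;2;16;15;8m[48;2;14;14;7m🬎[38;2;16;15;8m[48;2;14;14;7m🬎[38;2;16;15;8m[48;2;14;14;7m🬎[38;2;16;15;8m[48;2;14;14;7m🬎[0m
[38;2;20;20;16m[48;2;52;52;52m🬊[38;2;13;13;7m[48;2;11;11;6m🬂[38;2;13;13;7m[48;2;11;11;6m🬂[38;2;13;13;7m[48;2;11;11;6m🬂[38;2;13;13;7m[48;2;11;11;6m🬂[38;2;13;13;7m[48;2;11;11;6m🬂[38;2;13;13;7m[48;2;11;11;6m🬂[38;2;13;13;7m[48;2;11;11;6m🬂[38;2;13;13;7m[48;2;11;11;6m🬂[38;2;13;13;7m[48;2;11;11;6m🬂[38;2;13;13;7m[48;2;11;11;6m🬂[38;2;12;12;6m[48;2;44;44;44m🬝[0m
</frame>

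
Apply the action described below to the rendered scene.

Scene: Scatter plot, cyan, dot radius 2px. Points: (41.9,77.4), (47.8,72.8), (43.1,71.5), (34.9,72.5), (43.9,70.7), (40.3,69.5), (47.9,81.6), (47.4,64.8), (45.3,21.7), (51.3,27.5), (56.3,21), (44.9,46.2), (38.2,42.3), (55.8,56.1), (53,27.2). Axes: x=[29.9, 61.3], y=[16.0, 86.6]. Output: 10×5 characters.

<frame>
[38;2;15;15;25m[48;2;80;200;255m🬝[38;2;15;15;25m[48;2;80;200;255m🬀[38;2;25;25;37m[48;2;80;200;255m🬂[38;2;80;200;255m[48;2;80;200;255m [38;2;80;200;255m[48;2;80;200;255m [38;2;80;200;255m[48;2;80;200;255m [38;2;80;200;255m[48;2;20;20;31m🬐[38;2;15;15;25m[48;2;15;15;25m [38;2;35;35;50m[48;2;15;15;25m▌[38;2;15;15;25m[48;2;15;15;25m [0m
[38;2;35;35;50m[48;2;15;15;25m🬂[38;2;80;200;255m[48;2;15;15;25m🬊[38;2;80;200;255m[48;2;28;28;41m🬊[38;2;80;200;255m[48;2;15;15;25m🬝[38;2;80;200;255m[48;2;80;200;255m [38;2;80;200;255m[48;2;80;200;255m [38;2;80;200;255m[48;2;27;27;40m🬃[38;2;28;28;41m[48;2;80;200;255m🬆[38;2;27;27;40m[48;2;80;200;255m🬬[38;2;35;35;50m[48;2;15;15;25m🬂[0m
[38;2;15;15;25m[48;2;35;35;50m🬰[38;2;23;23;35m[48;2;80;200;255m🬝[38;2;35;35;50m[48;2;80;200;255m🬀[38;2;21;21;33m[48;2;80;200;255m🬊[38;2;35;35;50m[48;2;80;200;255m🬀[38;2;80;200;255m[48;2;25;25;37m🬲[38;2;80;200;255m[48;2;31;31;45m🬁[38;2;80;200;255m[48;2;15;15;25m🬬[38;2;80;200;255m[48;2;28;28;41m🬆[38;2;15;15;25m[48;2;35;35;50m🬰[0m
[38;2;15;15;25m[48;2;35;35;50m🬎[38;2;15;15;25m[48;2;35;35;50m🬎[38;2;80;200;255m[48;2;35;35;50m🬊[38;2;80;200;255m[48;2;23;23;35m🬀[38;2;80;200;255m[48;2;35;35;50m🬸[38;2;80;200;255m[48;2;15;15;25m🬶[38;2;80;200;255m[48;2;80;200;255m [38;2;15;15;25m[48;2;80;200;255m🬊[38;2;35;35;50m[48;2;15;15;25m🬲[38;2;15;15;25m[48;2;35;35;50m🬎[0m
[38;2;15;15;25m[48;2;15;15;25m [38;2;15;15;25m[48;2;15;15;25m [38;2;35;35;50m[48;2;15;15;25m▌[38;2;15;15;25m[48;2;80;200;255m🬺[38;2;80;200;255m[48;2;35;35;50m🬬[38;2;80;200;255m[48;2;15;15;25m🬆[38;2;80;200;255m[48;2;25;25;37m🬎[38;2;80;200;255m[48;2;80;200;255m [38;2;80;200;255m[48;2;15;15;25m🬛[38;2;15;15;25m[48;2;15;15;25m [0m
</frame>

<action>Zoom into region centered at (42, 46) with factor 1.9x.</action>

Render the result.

<frame>
[38;2;15;15;25m[48;2;15;15;25m [38;2;15;15;25m[48;2;15;15;25m [38;2;35;35;50m[48;2;15;15;25m▌[38;2;15;15;25m[48;2;15;15;25m [38;2;35;35;50m[48;2;15;15;25m▌[38;2;15;15;25m[48;2;15;15;25m [38;2;80;200;255m[48;2;27;27;40m🬁[38;2;80;200;255m[48;2;15;15;25m🬬[38;2;80;200;255m[48;2;21;21;33m🬆[38;2;15;15;25m[48;2;15;15;25m [0m
[38;2;35;35;50m[48;2;15;15;25m🬂[38;2;35;35;50m[48;2;15;15;25m🬂[38;2;35;35;50m[48;2;15;15;25m🬕[38;2;35;35;50m[48;2;15;15;25m🬂[38;2;35;35;50m[48;2;15;15;25m🬕[38;2;23;23;35m[48;2;80;200;255m🬝[38;2;80;200;255m[48;2;28;28;41m🬱[38;2;35;35;50m[48;2;15;15;25m🬂[38;2;35;35;50m[48;2;15;15;25m🬕[38;2;35;35;50m[48;2;15;15;25m🬂[0m
[38;2;15;15;25m[48;2;35;35;50m🬰[38;2;23;23;35m[48;2;80;200;255m🬝[38;2;35;35;50m[48;2;80;200;255m🬀[38;2;21;21;33m[48;2;80;200;255m🬊[38;2;35;35;50m[48;2;15;15;25m🬛[38;2;80;200;255m[48;2;21;21;33m🬊[38;2;80;200;255m[48;2;15;15;25m🬝[38;2;80;200;255m[48;2;23;23;35m🬀[38;2;35;35;50m[48;2;15;15;25m🬛[38;2;15;15;25m[48;2;35;35;50m🬰[0m
[38;2;15;15;25m[48;2;35;35;50m🬎[38;2;15;15;25m[48;2;35;35;50m🬎[38;2;80;200;255m[48;2;35;35;50m🬊[38;2;80;200;255m[48;2;23;23;35m🬀[38;2;35;35;50m[48;2;15;15;25m🬲[38;2;15;15;25m[48;2;35;35;50m🬎[38;2;35;35;50m[48;2;15;15;25m🬲[38;2;15;15;25m[48;2;35;35;50m🬎[38;2;35;35;50m[48;2;15;15;25m🬲[38;2;15;15;25m[48;2;35;35;50m🬎[0m
[38;2;15;15;25m[48;2;15;15;25m [38;2;15;15;25m[48;2;15;15;25m [38;2;35;35;50m[48;2;15;15;25m▌[38;2;15;15;25m[48;2;15;15;25m [38;2;35;35;50m[48;2;15;15;25m▌[38;2;15;15;25m[48;2;15;15;25m [38;2;35;35;50m[48;2;15;15;25m▌[38;2;15;15;25m[48;2;15;15;25m [38;2;35;35;50m[48;2;15;15;25m▌[38;2;15;15;25m[48;2;15;15;25m [0m
</frame>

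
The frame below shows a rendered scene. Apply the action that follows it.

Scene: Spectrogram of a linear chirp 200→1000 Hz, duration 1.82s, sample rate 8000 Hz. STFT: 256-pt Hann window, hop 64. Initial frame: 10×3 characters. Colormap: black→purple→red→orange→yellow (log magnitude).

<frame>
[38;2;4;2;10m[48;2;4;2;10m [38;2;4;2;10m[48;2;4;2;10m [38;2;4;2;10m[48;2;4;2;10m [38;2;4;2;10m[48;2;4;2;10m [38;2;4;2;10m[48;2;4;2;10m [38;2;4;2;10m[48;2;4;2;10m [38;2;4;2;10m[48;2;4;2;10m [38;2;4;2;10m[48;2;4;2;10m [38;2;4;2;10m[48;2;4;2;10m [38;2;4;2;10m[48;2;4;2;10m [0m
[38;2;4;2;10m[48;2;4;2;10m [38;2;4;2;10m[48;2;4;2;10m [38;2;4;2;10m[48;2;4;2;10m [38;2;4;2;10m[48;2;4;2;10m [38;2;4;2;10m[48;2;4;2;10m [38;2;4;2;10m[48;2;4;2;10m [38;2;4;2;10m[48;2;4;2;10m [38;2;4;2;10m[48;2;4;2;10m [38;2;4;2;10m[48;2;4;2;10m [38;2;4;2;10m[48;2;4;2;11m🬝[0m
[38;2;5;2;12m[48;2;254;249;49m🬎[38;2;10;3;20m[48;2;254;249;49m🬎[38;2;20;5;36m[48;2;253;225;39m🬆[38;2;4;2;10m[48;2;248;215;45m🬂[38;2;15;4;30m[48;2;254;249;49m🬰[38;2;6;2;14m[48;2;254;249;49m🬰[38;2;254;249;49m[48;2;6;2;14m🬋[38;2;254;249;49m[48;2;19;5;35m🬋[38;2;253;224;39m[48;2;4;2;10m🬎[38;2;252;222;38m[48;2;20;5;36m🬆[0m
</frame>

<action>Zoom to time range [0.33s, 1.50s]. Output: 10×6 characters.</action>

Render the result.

<frame>
[38;2;4;2;10m[48;2;4;2;10m [38;2;4;2;10m[48;2;4;2;10m [38;2;4;2;10m[48;2;4;2;10m [38;2;4;2;10m[48;2;4;2;10m [38;2;4;2;10m[48;2;4;2;10m [38;2;4;2;10m[48;2;4;2;10m [38;2;4;2;10m[48;2;4;2;10m [38;2;4;2;10m[48;2;4;2;10m [38;2;4;2;10m[48;2;4;2;10m [38;2;4;2;10m[48;2;4;2;10m [0m
[38;2;4;2;10m[48;2;4;2;10m [38;2;4;2;10m[48;2;4;2;10m [38;2;4;2;10m[48;2;4;2;10m [38;2;4;2;10m[48;2;4;2;10m [38;2;4;2;10m[48;2;4;2;10m [38;2;4;2;10m[48;2;4;2;10m [38;2;4;2;10m[48;2;4;2;10m [38;2;4;2;10m[48;2;4;2;10m [38;2;4;2;10m[48;2;4;2;10m [38;2;4;2;10m[48;2;4;2;10m [0m
[38;2;4;2;10m[48;2;4;2;10m [38;2;4;2;10m[48;2;4;2;10m [38;2;4;2;10m[48;2;4;2;10m [38;2;4;2;10m[48;2;4;2;10m [38;2;4;2;10m[48;2;4;2;10m [38;2;4;2;10m[48;2;4;2;10m [38;2;4;2;10m[48;2;4;2;10m [38;2;4;2;10m[48;2;4;2;10m [38;2;4;2;10m[48;2;4;2;10m [38;2;4;2;10m[48;2;4;2;10m [0m
[38;2;4;2;10m[48;2;4;2;10m [38;2;4;2;10m[48;2;4;2;10m [38;2;4;2;10m[48;2;4;2;10m [38;2;4;2;10m[48;2;4;2;10m [38;2;4;2;10m[48;2;4;2;10m [38;2;4;2;10m[48;2;4;2;10m [38;2;4;2;10m[48;2;4;2;10m [38;2;4;2;10m[48;2;4;2;10m [38;2;4;2;10m[48;2;4;2;10m [38;2;4;2;10m[48;2;4;2;10m [0m
[38;2;4;2;10m[48;2;5;2;11m🬝[38;2;4;2;10m[48;2;5;2;12m🬎[38;2;4;2;10m[48;2;6;2;14m🬎[38;2;4;2;10m[48;2;11;3;22m🬎[38;2;4;2;10m[48;2;20;5;36m🬎[38;2;14;4;26m[48;2;244;141;17m🬝[38;2;5;2;11m[48;2;254;242;46m🬎[38;2;6;2;13m[48;2;254;248;49m🬎[38;2;11;3;22m[48;2;254;249;49m🬎[38;2;30;7;41m[48;2;254;249;49m🬎[0m
[38;2;254;249;49m[48;2;24;6;44m🬋[38;2;245;203;45m[48;2;7;2;15m🬎[38;2;253;223;38m[48;2;5;2;12m🬎[38;2;254;249;49m[48;2;23;5;41m🬂[38;2;254;249;49m[48;2;11;3;21m🬂[38;2;254;249;49m[48;2;6;2;13m🬂[38;2;253;237;44m[48;2;5;2;11m🬂[38;2;231;115;35m[48;2;14;4;26m🬀[38;2;20;5;36m[48;2;4;2;10m🬂[38;2;11;3;22m[48;2;4;2;10m🬂[0m
</frame>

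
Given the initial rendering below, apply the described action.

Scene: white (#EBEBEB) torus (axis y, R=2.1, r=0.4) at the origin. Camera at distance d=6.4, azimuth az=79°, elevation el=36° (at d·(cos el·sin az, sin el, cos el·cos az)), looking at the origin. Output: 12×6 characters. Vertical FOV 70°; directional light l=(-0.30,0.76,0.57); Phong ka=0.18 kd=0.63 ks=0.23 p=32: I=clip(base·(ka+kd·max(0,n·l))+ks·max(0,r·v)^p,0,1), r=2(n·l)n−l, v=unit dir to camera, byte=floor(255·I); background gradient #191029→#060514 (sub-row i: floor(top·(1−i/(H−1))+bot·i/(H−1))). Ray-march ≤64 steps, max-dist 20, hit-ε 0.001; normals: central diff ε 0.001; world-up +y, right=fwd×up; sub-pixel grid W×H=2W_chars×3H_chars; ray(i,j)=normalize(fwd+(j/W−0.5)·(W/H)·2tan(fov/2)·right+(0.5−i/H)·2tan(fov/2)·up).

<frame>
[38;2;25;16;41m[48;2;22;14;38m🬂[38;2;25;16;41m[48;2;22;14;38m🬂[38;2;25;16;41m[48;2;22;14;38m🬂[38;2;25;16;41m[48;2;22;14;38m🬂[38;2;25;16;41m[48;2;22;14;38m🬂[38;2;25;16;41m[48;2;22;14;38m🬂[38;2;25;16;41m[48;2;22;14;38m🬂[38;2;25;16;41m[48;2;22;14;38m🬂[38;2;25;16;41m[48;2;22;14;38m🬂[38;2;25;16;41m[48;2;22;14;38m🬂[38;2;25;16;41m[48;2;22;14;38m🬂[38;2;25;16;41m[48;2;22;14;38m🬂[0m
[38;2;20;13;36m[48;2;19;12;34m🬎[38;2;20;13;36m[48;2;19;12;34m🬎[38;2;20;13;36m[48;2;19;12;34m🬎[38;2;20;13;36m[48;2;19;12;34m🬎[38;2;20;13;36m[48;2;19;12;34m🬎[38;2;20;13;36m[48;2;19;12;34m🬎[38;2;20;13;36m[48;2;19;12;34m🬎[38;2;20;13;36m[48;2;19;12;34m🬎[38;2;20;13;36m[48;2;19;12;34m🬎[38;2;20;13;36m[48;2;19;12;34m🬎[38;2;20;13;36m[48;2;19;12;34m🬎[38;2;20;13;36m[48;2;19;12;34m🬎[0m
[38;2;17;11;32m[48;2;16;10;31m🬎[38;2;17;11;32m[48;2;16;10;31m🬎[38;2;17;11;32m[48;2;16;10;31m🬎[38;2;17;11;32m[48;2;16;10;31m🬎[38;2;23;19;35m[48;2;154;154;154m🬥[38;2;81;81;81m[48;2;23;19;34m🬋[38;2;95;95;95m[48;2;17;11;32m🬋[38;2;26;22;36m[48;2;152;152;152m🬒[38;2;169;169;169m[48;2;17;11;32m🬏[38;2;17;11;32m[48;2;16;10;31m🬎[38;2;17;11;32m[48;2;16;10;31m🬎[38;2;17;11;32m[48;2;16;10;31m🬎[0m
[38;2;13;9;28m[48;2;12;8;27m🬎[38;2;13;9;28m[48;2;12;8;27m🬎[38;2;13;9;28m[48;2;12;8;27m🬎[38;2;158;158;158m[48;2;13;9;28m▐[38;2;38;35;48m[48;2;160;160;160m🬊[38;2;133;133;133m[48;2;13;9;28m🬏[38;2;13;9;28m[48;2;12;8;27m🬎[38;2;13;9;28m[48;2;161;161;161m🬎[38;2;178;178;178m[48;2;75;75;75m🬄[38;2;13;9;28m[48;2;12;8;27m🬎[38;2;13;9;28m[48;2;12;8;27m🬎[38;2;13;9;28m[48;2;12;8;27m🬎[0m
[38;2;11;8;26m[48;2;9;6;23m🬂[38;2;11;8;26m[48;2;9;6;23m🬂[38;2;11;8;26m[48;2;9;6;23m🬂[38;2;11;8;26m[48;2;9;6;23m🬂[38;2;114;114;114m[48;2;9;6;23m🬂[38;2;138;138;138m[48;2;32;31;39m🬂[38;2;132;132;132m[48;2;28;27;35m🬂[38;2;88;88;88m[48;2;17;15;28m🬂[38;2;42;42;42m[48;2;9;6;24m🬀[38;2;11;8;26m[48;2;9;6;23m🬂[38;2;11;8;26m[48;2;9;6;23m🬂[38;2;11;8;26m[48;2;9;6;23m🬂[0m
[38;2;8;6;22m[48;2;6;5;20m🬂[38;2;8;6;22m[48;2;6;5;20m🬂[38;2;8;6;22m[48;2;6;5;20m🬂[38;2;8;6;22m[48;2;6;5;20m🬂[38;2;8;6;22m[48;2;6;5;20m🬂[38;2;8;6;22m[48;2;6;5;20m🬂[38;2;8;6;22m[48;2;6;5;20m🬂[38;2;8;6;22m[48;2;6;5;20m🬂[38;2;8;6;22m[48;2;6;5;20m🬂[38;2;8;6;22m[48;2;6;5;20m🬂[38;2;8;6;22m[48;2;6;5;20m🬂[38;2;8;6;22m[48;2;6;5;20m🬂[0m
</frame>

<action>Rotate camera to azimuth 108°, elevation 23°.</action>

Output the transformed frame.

<frame>
[38;2;25;16;41m[48;2;22;14;38m🬂[38;2;25;16;41m[48;2;22;14;38m🬂[38;2;25;16;41m[48;2;22;14;38m🬂[38;2;25;16;41m[48;2;22;14;38m🬂[38;2;25;16;41m[48;2;22;14;38m🬂[38;2;25;16;41m[48;2;22;14;38m🬂[38;2;25;16;41m[48;2;22;14;38m🬂[38;2;25;16;41m[48;2;22;14;38m🬂[38;2;25;16;41m[48;2;22;14;38m🬂[38;2;25;16;41m[48;2;22;14;38m🬂[38;2;25;16;41m[48;2;22;14;38m🬂[38;2;25;16;41m[48;2;22;14;38m🬂[0m
[38;2;20;13;36m[48;2;19;12;34m🬎[38;2;20;13;36m[48;2;19;12;34m🬎[38;2;20;13;36m[48;2;19;12;34m🬎[38;2;20;13;36m[48;2;19;12;34m🬎[38;2;20;13;36m[48;2;19;12;34m🬎[38;2;20;13;36m[48;2;19;12;34m🬎[38;2;20;13;36m[48;2;19;12;34m🬎[38;2;20;13;36m[48;2;19;12;34m🬎[38;2;20;13;36m[48;2;19;12;34m🬎[38;2;20;13;36m[48;2;19;12;34m🬎[38;2;20;13;36m[48;2;19;12;34m🬎[38;2;20;13;36m[48;2;19;12;34m🬎[0m
[38;2;17;11;32m[48;2;16;10;31m🬎[38;2;17;11;32m[48;2;16;10;31m🬎[38;2;17;11;32m[48;2;16;10;31m🬎[38;2;17;11;32m[48;2;16;10;31m🬎[38;2;24;19;36m[48;2;151;151;151m🬬[38;2;17;11;32m[48;2;42;42;42m🬎[38;2;17;11;32m[48;2;42;42;42m🬎[38;2;27;22;39m[48;2;154;154;154m🬝[38;2;157;157;157m[48;2;17;11;32m🬏[38;2;17;11;32m[48;2;16;10;31m🬎[38;2;17;11;32m[48;2;16;10;31m🬎[38;2;17;11;32m[48;2;16;10;31m🬎[0m
[38;2;13;9;28m[48;2;12;8;27m🬎[38;2;13;9;28m[48;2;12;8;27m🬎[38;2;13;9;28m[48;2;12;8;27m🬎[38;2;135;135;135m[48;2;12;8;27m🬉[38;2;48;47;53m[48;2;146;146;146m🬯[38;2;13;9;28m[48;2;85;85;85m🬎[38;2;13;9;28m[48;2;79;79;79m🬎[38;2;28;25;37m[48;2;147;147;147m🬴[38;2;142;142;142m[48;2;48;47;52m🬄[38;2;13;9;28m[48;2;12;8;27m🬎[38;2;13;9;28m[48;2;12;8;27m🬎[38;2;13;9;28m[48;2;12;8;27m🬎[0m
[38;2;11;8;26m[48;2;9;6;23m🬂[38;2;11;8;26m[48;2;9;6;23m🬂[38;2;11;8;26m[48;2;9;6;23m🬂[38;2;11;8;26m[48;2;9;6;23m🬂[38;2;42;42;42m[48;2;9;6;24m🬁[38;2;42;42;42m[48;2;9;6;23m🬂[38;2;42;42;42m[48;2;9;6;23m🬂[38;2;42;42;42m[48;2;9;6;23m🬂[38;2;11;8;26m[48;2;9;6;23m🬂[38;2;11;8;26m[48;2;9;6;23m🬂[38;2;11;8;26m[48;2;9;6;23m🬂[38;2;11;8;26m[48;2;9;6;23m🬂[0m
[38;2;8;6;22m[48;2;6;5;20m🬂[38;2;8;6;22m[48;2;6;5;20m🬂[38;2;8;6;22m[48;2;6;5;20m🬂[38;2;8;6;22m[48;2;6;5;20m🬂[38;2;8;6;22m[48;2;6;5;20m🬂[38;2;8;6;22m[48;2;6;5;20m🬂[38;2;8;6;22m[48;2;6;5;20m🬂[38;2;8;6;22m[48;2;6;5;20m🬂[38;2;8;6;22m[48;2;6;5;20m🬂[38;2;8;6;22m[48;2;6;5;20m🬂[38;2;8;6;22m[48;2;6;5;20m🬂[38;2;8;6;22m[48;2;6;5;20m🬂[0m
</frame>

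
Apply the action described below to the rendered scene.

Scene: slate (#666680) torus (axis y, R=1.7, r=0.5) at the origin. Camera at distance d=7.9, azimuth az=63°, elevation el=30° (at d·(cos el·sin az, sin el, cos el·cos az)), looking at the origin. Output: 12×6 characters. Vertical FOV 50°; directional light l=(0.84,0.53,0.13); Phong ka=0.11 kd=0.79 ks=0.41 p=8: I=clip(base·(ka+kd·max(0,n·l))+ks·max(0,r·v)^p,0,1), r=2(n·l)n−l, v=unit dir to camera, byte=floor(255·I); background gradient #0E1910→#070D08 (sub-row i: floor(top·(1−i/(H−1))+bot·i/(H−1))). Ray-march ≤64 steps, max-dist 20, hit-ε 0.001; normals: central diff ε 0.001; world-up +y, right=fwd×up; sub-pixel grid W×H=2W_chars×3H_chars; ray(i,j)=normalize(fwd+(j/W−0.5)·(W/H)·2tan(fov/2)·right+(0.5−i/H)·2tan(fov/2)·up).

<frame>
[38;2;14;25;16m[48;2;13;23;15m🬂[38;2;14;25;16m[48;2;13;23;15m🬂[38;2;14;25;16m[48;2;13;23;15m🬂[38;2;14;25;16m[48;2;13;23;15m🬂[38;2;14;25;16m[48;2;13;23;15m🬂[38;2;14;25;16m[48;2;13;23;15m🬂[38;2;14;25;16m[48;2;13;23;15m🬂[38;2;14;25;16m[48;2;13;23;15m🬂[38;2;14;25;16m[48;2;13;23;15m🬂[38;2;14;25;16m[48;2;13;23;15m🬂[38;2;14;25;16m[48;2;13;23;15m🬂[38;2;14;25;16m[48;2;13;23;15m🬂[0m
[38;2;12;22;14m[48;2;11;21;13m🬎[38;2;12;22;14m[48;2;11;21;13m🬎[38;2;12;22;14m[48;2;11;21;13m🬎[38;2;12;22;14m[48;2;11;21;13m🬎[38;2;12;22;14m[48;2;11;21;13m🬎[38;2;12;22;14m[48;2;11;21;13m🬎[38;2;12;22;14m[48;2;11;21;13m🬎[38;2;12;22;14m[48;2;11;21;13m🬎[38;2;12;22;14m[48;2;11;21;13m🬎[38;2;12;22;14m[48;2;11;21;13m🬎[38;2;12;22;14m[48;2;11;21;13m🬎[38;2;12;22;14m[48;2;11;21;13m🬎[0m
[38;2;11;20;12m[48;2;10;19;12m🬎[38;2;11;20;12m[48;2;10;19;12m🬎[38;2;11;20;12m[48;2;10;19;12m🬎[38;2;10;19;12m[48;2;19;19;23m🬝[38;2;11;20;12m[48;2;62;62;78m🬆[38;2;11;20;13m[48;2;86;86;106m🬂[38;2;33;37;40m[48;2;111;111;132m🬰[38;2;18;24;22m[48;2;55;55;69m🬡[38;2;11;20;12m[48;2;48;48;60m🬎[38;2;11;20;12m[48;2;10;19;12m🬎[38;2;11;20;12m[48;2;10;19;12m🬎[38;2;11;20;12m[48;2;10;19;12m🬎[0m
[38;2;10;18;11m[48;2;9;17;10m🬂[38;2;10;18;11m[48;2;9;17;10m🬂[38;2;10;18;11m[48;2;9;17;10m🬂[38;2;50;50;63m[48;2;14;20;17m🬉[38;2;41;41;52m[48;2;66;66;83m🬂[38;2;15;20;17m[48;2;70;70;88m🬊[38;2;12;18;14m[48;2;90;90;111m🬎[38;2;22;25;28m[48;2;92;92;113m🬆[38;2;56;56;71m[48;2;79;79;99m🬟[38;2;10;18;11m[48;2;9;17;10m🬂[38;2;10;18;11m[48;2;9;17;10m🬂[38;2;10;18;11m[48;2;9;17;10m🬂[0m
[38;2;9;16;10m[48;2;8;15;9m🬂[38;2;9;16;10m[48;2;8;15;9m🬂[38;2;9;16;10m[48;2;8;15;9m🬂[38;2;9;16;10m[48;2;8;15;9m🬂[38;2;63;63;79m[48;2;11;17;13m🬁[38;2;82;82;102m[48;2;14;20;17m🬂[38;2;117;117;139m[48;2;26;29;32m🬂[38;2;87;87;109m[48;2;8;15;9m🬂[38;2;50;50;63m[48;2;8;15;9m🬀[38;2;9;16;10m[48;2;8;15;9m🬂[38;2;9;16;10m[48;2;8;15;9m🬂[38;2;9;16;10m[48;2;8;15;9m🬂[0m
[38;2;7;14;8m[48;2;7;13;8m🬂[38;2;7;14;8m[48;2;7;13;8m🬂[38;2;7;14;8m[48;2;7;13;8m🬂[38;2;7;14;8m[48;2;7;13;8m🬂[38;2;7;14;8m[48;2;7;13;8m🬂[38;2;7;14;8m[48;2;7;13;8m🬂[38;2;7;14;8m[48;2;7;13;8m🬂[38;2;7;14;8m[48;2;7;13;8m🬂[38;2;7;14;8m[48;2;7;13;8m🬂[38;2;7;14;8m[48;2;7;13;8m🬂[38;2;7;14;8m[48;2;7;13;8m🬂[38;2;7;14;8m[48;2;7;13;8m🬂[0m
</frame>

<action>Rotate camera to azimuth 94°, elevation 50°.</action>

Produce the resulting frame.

<frame>
[38;2;14;25;16m[48;2;13;23;15m🬂[38;2;14;25;16m[48;2;13;23;15m🬂[38;2;14;25;16m[48;2;13;23;15m🬂[38;2;14;25;16m[48;2;13;23;15m🬂[38;2;14;25;16m[48;2;13;23;15m🬂[38;2;14;25;16m[48;2;13;23;15m🬂[38;2;14;25;16m[48;2;13;23;15m🬂[38;2;14;25;16m[48;2;13;23;15m🬂[38;2;14;25;16m[48;2;13;23;15m🬂[38;2;14;25;16m[48;2;13;23;15m🬂[38;2;14;25;16m[48;2;13;23;15m🬂[38;2;14;25;16m[48;2;13;23;15m🬂[0m
[38;2;12;22;14m[48;2;11;21;13m🬎[38;2;12;22;14m[48;2;11;21;13m🬎[38;2;12;22;14m[48;2;11;21;13m🬎[38;2;12;22;14m[48;2;11;21;13m🬎[38;2;12;22;14m[48;2;11;21;13m🬎[38;2;12;22;14m[48;2;11;21;13m🬎[38;2;12;22;14m[48;2;11;21;13m🬎[38;2;12;22;14m[48;2;11;21;13m🬎[38;2;12;22;14m[48;2;11;21;13m🬎[38;2;12;22;14m[48;2;11;21;13m🬎[38;2;12;22;14m[48;2;11;21;13m🬎[38;2;12;22;14m[48;2;11;21;13m🬎[0m
[38;2;11;20;12m[48;2;10;19;12m🬎[38;2;11;20;12m[48;2;10;19;12m🬎[38;2;11;20;12m[48;2;10;19;12m🬎[38;2;10;19;12m[48;2;50;50;62m🬝[38;2;22;27;28m[48;2;50;50;63m🬟[38;2;70;70;88m[48;2;10;19;12m🬎[38;2;90;90;111m[48;2;10;19;12m🬎[38;2;71;71;89m[48;2;23;28;29m🬪[38;2;16;22;19m[48;2;52;52;65m🬨[38;2;11;20;12m[48;2;10;19;12m🬎[38;2;11;20;12m[48;2;10;19;12m🬎[38;2;11;20;12m[48;2;10;19;12m🬎[0m
[38;2;10;18;11m[48;2;9;17;10m🬂[38;2;10;18;11m[48;2;9;17;10m🬂[38;2;10;18;11m[48;2;9;17;10m🬂[38;2;9;17;10m[48;2;68;68;85m▌[38;2;11;11;14m[48;2;55;55;68m🬉[38;2;16;16;20m[48;2;9;17;10m🬏[38;2;10;18;11m[48;2;9;17;10m🬂[38;2;19;22;23m[48;2;52;52;65m🬝[38;2;51;51;64m[48;2;64;64;80m🬬[38;2;10;18;11m[48;2;9;17;10m🬂[38;2;10;18;11m[48;2;9;17;10m🬂[38;2;10;18;11m[48;2;9;17;10m🬂[0m
[38;2;9;16;10m[48;2;8;15;9m🬂[38;2;9;16;10m[48;2;8;15;9m🬂[38;2;9;16;10m[48;2;8;15;9m🬂[38;2;9;16;10m[48;2;8;15;9m🬂[38;2;87;87;109m[48;2;8;15;9m🬊[38;2;161;161;184m[48;2;53;55;67m🬋[38;2;66;66;83m[48;2;153;153;175m🬰[38;2;75;75;94m[48;2;8;15;9m🬎[38;2;69;69;86m[48;2;8;15;9m🬀[38;2;9;16;10m[48;2;8;15;9m🬂[38;2;9;16;10m[48;2;8;15;9m🬂[38;2;9;16;10m[48;2;8;15;9m🬂[0m
[38;2;7;14;8m[48;2;7;13;8m🬂[38;2;7;14;8m[48;2;7;13;8m🬂[38;2;7;14;8m[48;2;7;13;8m🬂[38;2;7;14;8m[48;2;7;13;8m🬂[38;2;7;14;8m[48;2;7;13;8m🬂[38;2;7;14;8m[48;2;7;13;8m🬂[38;2;7;14;8m[48;2;7;13;8m🬂[38;2;7;14;8m[48;2;7;13;8m🬂[38;2;7;14;8m[48;2;7;13;8m🬂[38;2;7;14;8m[48;2;7;13;8m🬂[38;2;7;14;8m[48;2;7;13;8m🬂[38;2;7;14;8m[48;2;7;13;8m🬂[0m
</frame>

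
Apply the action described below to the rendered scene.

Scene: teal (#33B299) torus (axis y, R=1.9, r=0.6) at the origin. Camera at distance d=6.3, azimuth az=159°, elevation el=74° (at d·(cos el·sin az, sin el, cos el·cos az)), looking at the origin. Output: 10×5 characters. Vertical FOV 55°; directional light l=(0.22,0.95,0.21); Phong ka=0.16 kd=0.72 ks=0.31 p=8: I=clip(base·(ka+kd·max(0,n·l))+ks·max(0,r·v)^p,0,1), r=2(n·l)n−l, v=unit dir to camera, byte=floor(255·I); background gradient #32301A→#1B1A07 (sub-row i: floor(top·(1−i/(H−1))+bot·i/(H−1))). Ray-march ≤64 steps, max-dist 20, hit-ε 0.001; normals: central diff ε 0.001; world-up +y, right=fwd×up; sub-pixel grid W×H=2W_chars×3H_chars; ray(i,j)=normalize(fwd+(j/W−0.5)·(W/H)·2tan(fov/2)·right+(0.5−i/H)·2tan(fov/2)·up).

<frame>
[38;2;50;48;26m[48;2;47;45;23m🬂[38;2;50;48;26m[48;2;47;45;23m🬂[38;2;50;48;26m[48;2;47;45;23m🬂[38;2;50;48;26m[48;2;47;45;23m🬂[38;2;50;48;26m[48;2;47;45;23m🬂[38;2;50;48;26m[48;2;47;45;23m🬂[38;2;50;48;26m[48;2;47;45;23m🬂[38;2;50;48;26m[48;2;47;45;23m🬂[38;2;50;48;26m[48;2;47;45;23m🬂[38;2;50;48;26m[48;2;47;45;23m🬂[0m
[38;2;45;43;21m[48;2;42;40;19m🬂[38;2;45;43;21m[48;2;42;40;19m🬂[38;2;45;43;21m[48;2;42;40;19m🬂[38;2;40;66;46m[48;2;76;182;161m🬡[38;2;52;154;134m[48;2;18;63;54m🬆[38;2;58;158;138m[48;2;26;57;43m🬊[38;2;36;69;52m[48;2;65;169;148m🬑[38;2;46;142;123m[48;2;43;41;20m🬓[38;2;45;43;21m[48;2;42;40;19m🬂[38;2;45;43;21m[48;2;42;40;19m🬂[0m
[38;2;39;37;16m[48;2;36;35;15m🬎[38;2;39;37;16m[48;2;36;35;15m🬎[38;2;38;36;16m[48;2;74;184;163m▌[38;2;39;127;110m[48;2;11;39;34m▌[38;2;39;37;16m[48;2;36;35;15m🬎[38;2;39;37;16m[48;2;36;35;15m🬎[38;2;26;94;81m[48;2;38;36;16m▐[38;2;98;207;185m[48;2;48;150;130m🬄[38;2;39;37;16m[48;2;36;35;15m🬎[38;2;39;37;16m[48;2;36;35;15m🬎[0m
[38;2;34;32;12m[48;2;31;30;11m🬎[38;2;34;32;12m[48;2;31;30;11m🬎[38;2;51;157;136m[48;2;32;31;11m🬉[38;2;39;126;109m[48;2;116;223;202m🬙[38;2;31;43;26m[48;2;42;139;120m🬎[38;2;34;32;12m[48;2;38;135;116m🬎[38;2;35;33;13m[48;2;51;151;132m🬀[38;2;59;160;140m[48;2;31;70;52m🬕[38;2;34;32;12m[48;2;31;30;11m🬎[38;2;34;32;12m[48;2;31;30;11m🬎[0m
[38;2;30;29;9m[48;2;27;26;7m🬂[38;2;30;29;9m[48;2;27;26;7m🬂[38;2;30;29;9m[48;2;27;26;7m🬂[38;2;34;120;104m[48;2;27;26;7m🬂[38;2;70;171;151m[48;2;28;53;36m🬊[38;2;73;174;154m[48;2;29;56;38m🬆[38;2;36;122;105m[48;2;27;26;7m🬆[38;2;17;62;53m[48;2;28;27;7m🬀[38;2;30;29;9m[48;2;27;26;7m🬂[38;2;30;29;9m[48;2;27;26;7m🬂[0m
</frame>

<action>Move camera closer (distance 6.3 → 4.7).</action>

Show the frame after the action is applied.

<frame>
[38;2;50;48;26m[48;2;47;45;23m🬂[38;2;50;48;26m[48;2;47;45;23m🬂[38;2;50;48;26m[48;2;47;45;23m🬂[38;2;49;47;25m[48;2;56;164;143m🬎[38;2;50;48;26m[48;2;65;167;147m🬂[38;2;50;48;26m[48;2;66;168;148m🬂[38;2;49;47;25m[48;2;61;164;144m🬊[38;2;39;139;119m[48;2;48;46;24m🬏[38;2;50;48;26m[48;2;47;45;23m🬂[38;2;50;48;26m[48;2;47;45;23m🬂[0m
[38;2;45;43;21m[48;2;42;40;19m🬂[38;2;43;41;20m[48;2;43;151;129m🬝[38;2;45;43;21m[48;2;65;168;147m🬀[38;2;69;163;144m[48;2;21;74;63m🬂[38;2;27;97;84m[48;2;25;37;24m🬂[38;2;28;98;84m[48;2;24;34;22m🬂[38;2;66;160;142m[48;2;28;74;60m🬂[38;2;38;134;115m[48;2;91;197;176m🬑[38;2;44;42;20m[48;2;41;136;117m🬊[38;2;45;43;21m[48;2;42;40;19m🬂[0m
[38;2;39;37;16m[48;2;36;35;15m🬎[38;2;38;36;16m[48;2;63;173;151m▌[38;2;74;171;152m[48;2;27;96;82m▌[38;2;38;36;16m[48;2;9;31;27m▐[38;2;39;37;16m[48;2;36;35;15m🬎[38;2;39;37;16m[48;2;36;35;15m🬎[38;2;39;37;16m[48;2;36;35;15m🬎[38;2;47;149;129m[48;2;23;82;71m▐[38;2;39;140;120m[48;2;102;213;191m▐[38;2;39;37;16m[48;2;36;35;15m🬎[0m
[38;2;34;32;12m[48;2;31;30;11m🬎[38;2;51;159;137m[48;2;33;31;12m▐[38;2;34;117;101m[48;2;93;197;176m🬉[38;2;26;34;19m[48;2;28;99;85m🬊[38;2;34;32;12m[48;2;31;30;11m🬎[38;2;34;32;12m[48;2;31;30;11m🬎[38;2;33;32;12m[48;2;35;125;107m🬝[38;2;39;134;115m[48;2;80;191;169m🬕[38;2;83;193;172m[48;2;38;133;115m🬄[38;2;34;32;12m[48;2;31;30;11m🬎[0m
[38;2;30;29;9m[48;2;27;26;7m🬂[38;2;33;118;101m[48;2;28;27;7m🬁[38;2;61;164;144m[48;2;31;76;57m🬎[38;2;45;146;126m[48;2;92;197;177m🬯[38;2;37;125;108m[48;2;82;188;166m🬊[38;2;37;124;107m[48;2;76;184;162m🬆[38;2;47;151;130m[48;2;83;192;170m🬰[38;2;67;175;154m[48;2;34;120;103m🬆[38;2;32;115;98m[48;2;25;37;20m🬄[38;2;30;29;9m[48;2;27;26;7m🬂[0m
</frame>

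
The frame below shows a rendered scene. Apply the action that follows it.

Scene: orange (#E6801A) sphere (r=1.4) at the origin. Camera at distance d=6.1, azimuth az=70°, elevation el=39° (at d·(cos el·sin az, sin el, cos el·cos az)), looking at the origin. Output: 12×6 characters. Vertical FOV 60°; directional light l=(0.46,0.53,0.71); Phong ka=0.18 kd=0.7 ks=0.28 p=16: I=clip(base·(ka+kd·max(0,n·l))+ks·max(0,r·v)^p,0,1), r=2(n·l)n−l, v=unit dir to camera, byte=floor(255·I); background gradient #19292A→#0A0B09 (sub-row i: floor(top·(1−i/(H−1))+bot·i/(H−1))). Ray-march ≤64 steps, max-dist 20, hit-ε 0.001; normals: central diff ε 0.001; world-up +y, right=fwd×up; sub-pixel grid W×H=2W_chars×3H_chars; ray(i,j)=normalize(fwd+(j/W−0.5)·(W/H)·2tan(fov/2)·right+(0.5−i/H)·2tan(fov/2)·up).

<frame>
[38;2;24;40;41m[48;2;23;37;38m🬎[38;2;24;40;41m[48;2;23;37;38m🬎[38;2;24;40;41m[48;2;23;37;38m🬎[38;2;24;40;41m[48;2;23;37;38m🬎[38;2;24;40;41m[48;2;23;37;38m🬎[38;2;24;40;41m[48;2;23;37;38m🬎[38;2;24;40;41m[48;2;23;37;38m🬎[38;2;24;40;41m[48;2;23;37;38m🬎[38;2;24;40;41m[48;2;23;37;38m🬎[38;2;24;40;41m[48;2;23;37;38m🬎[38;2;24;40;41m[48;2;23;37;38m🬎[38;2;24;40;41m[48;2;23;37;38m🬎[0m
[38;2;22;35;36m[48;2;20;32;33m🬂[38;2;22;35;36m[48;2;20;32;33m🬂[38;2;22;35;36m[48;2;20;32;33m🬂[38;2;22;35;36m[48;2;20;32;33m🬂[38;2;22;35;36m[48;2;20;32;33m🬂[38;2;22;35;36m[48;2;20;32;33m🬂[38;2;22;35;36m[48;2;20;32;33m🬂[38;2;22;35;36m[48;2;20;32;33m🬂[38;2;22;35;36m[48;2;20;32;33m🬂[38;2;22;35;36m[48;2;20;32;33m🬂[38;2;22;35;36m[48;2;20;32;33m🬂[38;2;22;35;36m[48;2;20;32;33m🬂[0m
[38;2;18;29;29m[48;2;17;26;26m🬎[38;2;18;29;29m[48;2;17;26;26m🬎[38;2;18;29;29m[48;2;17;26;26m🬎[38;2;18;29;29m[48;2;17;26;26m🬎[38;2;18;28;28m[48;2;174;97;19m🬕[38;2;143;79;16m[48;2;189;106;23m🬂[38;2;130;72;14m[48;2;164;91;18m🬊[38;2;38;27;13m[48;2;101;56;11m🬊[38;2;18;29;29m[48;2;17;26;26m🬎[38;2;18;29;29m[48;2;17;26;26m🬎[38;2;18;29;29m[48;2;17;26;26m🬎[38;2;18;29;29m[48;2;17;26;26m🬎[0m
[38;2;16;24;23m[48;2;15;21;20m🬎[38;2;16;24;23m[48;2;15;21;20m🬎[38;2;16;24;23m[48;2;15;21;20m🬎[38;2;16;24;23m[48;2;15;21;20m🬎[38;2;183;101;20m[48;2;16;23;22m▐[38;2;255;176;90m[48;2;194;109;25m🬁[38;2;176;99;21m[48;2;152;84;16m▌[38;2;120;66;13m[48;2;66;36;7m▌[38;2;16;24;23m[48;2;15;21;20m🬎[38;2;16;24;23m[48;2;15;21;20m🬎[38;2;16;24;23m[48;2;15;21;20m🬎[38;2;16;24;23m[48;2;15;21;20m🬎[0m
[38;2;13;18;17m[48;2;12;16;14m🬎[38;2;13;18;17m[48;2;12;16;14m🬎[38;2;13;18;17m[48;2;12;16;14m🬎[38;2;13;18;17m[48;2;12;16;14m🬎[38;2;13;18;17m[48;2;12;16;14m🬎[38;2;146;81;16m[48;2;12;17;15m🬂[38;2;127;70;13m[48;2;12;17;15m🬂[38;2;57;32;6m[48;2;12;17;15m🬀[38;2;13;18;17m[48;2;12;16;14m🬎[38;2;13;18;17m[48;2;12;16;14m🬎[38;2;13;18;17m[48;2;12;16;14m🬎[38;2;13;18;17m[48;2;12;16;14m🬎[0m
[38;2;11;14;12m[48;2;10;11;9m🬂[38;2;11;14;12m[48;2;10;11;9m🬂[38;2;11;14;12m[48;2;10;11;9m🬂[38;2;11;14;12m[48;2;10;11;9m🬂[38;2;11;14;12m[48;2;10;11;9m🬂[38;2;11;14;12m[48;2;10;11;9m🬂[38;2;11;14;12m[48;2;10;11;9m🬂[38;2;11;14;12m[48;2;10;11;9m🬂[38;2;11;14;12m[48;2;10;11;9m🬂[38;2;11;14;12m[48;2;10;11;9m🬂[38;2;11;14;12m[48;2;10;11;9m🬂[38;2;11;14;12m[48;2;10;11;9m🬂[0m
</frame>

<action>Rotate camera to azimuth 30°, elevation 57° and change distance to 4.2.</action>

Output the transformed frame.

<frame>
[38;2;24;40;41m[48;2;23;37;38m🬎[38;2;24;40;41m[48;2;23;37;38m🬎[38;2;24;40;41m[48;2;23;37;38m🬎[38;2;24;40;41m[48;2;23;37;38m🬎[38;2;24;40;41m[48;2;23;37;38m🬎[38;2;24;40;41m[48;2;23;37;38m🬎[38;2;24;40;41m[48;2;23;37;38m🬎[38;2;24;40;41m[48;2;23;37;38m🬎[38;2;24;40;41m[48;2;23;37;38m🬎[38;2;24;40;41m[48;2;23;37;38m🬎[38;2;24;40;41m[48;2;23;37;38m🬎[38;2;24;40;41m[48;2;23;37;38m🬎[0m
[38;2;22;35;36m[48;2;20;32;33m🬂[38;2;22;35;36m[48;2;20;32;33m🬂[38;2;22;35;36m[48;2;20;32;33m🬂[38;2;22;35;36m[48;2;20;32;33m🬂[38;2;21;33;34m[48;2;94;52;10m🬝[38;2;34;34;26m[48;2;104;58;11m🬆[38;2;22;35;36m[48;2;104;57;11m🬂[38;2;32;34;28m[48;2;108;59;12m🬎[38;2;22;35;36m[48;2;20;32;33m🬂[38;2;22;35;36m[48;2;20;32;33m🬂[38;2;22;35;36m[48;2;20;32;33m🬂[38;2;22;35;36m[48;2;20;32;33m🬂[0m
[38;2;18;29;29m[48;2;17;26;26m🬎[38;2;18;29;29m[48;2;17;26;26m🬎[38;2;18;29;29m[48;2;17;26;26m🬎[38;2;18;28;28m[48;2;103;57;11m🬕[38;2;119;66;13m[48;2;151;83;16m🬆[38;2;146;81;16m[48;2;168;93;18m🬆[38;2;146;81;16m[48;2;170;94;19m🬂[38;2;142;78;15m[48;2;166;92;18m🬊[38;2;19;30;30m[48;2;125;70;13m🬁[38;2;18;29;29m[48;2;17;26;26m🬎[38;2;18;29;29m[48;2;17;26;26m🬎[38;2;18;29;29m[48;2;17;26;26m🬎[0m
[38;2;16;24;23m[48;2;15;21;20m🬎[38;2;16;24;23m[48;2;15;21;20m🬎[38;2;16;24;23m[48;2;15;21;20m🬎[38;2;133;74;14m[48;2;16;23;22m▐[38;2;163;91;18m[48;2;178;98;19m▌[38;2;187;104;22m[48;2;213;127;40m🬕[38;2;206;121;36m[48;2;243;156;69m🬡[38;2;182;101;20m[48;2;193;108;22m🬊[38;2;145;80;16m[48;2;171;95;18m▐[38;2;16;24;23m[48;2;15;21;20m🬎[38;2;16;24;23m[48;2;15;21;20m🬎[38;2;16;24;23m[48;2;15;21;20m🬎[0m
[38;2;13;18;17m[48;2;12;16;14m🬎[38;2;13;18;17m[48;2;12;16;14m🬎[38;2;13;18;17m[48;2;12;16;14m🬎[38;2;13;18;17m[48;2;12;16;14m🬎[38;2;174;96;19m[48;2;12;16;14m🬊[38;2;195;108;21m[48;2;175;97;19m🬎[38;2;201;112;23m[48;2;187;103;21m🬎[38;2;186;103;20m[48;2;12;16;14m🬝[38;2;172;95;19m[48;2;12;17;15m🬀[38;2;13;18;17m[48;2;12;16;14m🬎[38;2;13;18;17m[48;2;12;16;14m🬎[38;2;13;18;17m[48;2;12;16;14m🬎[0m
[38;2;11;14;12m[48;2;10;11;9m🬂[38;2;11;14;12m[48;2;10;11;9m🬂[38;2;11;14;12m[48;2;10;11;9m🬂[38;2;11;14;12m[48;2;10;11;9m🬂[38;2;11;14;12m[48;2;10;11;9m🬂[38;2;11;14;12m[48;2;10;11;9m🬂[38;2;11;14;12m[48;2;10;11;9m🬂[38;2;11;14;12m[48;2;10;11;9m🬂[38;2;11;14;12m[48;2;10;11;9m🬂[38;2;11;14;12m[48;2;10;11;9m🬂[38;2;11;14;12m[48;2;10;11;9m🬂[38;2;11;14;12m[48;2;10;11;9m🬂[0m
</frame>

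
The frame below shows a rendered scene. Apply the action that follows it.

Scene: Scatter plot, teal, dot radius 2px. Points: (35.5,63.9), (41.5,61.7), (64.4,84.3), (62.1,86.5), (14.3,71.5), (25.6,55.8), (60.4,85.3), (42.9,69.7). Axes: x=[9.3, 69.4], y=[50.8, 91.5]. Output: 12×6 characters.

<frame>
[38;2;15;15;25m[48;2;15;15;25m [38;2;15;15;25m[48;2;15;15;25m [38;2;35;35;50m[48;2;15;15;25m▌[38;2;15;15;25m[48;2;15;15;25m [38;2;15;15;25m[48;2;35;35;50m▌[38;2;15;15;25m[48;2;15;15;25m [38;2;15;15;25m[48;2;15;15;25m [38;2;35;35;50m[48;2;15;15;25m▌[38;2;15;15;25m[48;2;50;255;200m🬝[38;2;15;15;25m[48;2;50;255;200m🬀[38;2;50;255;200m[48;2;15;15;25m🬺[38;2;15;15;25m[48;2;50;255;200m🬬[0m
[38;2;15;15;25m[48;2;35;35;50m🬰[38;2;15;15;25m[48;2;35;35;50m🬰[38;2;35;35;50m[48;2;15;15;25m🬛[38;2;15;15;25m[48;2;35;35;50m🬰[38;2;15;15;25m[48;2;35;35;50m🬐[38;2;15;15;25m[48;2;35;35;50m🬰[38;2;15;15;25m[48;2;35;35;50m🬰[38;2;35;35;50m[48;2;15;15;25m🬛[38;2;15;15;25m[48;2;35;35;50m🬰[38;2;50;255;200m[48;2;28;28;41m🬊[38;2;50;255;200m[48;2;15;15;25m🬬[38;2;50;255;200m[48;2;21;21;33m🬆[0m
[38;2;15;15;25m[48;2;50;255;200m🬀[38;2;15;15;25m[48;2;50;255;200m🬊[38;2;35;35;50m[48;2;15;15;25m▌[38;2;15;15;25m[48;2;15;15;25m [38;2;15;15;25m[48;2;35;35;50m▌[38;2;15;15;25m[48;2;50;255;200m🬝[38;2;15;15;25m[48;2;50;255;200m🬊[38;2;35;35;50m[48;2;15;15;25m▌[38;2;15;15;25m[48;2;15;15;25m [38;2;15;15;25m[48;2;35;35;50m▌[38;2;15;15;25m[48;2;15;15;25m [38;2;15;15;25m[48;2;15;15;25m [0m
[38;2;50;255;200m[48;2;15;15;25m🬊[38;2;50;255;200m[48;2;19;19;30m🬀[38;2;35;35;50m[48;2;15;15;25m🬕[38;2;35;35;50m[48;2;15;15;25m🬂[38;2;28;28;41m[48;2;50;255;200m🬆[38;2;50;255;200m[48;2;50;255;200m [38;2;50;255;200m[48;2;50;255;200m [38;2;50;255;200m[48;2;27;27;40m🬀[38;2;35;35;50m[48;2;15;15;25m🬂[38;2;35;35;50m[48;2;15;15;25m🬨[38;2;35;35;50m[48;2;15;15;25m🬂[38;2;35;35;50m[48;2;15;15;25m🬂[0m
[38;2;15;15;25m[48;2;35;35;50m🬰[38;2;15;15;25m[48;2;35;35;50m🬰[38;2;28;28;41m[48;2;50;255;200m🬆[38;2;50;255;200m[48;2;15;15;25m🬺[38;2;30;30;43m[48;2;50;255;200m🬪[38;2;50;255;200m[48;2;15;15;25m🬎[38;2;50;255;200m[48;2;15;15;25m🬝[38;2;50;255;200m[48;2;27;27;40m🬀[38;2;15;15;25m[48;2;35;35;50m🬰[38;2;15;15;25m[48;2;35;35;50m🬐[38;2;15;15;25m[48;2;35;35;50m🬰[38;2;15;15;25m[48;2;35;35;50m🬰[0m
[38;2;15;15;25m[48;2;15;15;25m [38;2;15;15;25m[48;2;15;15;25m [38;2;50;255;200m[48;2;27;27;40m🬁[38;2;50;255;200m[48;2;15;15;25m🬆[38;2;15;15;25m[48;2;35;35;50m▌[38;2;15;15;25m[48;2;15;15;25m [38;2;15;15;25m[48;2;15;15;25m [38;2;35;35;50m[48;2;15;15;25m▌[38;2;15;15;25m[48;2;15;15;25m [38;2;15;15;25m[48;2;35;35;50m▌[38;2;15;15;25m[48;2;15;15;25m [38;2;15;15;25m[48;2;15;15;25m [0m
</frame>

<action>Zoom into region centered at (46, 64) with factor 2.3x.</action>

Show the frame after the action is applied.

<frame>
[38;2;15;15;25m[48;2;15;15;25m [38;2;15;15;25m[48;2;15;15;25m [38;2;35;35;50m[48;2;15;15;25m▌[38;2;15;15;25m[48;2;50;255;200m🬝[38;2;28;28;41m[48;2;50;255;200m🬊[38;2;15;15;25m[48;2;15;15;25m [38;2;15;15;25m[48;2;15;15;25m [38;2;35;35;50m[48;2;15;15;25m▌[38;2;15;15;25m[48;2;15;15;25m [38;2;15;15;25m[48;2;35;35;50m▌[38;2;15;15;25m[48;2;15;15;25m [38;2;15;15;25m[48;2;15;15;25m [0m
[38;2;15;15;25m[48;2;35;35;50m🬰[38;2;15;15;25m[48;2;35;35;50m🬰[38;2;35;35;50m[48;2;15;15;25m🬛[38;2;50;255;200m[48;2;21;21;33m🬊[38;2;50;255;200m[48;2;35;35;50m🬝[38;2;50;255;200m[48;2;23;23;35m🬀[38;2;15;15;25m[48;2;35;35;50m🬰[38;2;35;35;50m[48;2;15;15;25m🬛[38;2;15;15;25m[48;2;35;35;50m🬰[38;2;15;15;25m[48;2;35;35;50m🬐[38;2;15;15;25m[48;2;35;35;50m🬰[38;2;15;15;25m[48;2;35;35;50m🬰[0m
[38;2;15;15;25m[48;2;50;255;200m🬆[38;2;50;255;200m[48;2;15;15;25m🬺[38;2;23;23;35m[48;2;50;255;200m🬬[38;2;15;15;25m[48;2;50;255;200m🬝[38;2;15;15;25m[48;2;35;35;50m▌[38;2;15;15;25m[48;2;15;15;25m [38;2;15;15;25m[48;2;15;15;25m [38;2;35;35;50m[48;2;15;15;25m▌[38;2;15;15;25m[48;2;15;15;25m [38;2;15;15;25m[48;2;35;35;50m▌[38;2;15;15;25m[48;2;15;15;25m [38;2;15;15;25m[48;2;15;15;25m [0m
[38;2;50;255;200m[48;2;19;19;30m🬁[38;2;50;255;200m[48;2;15;15;25m🬆[38;2;50;255;200m[48;2;31;31;45m🬇[38;2;50;255;200m[48;2;50;255;200m [38;2;50;255;200m[48;2;35;35;50m🬛[38;2;35;35;50m[48;2;15;15;25m🬂[38;2;35;35;50m[48;2;15;15;25m🬂[38;2;35;35;50m[48;2;15;15;25m🬕[38;2;35;35;50m[48;2;15;15;25m🬂[38;2;35;35;50m[48;2;15;15;25m🬨[38;2;35;35;50m[48;2;15;15;25m🬂[38;2;35;35;50m[48;2;15;15;25m🬂[0m
[38;2;15;15;25m[48;2;35;35;50m🬰[38;2;15;15;25m[48;2;35;35;50m🬰[38;2;35;35;50m[48;2;15;15;25m🬛[38;2;23;23;35m[48;2;50;255;200m🬺[38;2;15;15;25m[48;2;35;35;50m🬐[38;2;15;15;25m[48;2;35;35;50m🬰[38;2;15;15;25m[48;2;35;35;50m🬰[38;2;35;35;50m[48;2;15;15;25m🬛[38;2;15;15;25m[48;2;35;35;50m🬰[38;2;15;15;25m[48;2;35;35;50m🬐[38;2;15;15;25m[48;2;35;35;50m🬰[38;2;15;15;25m[48;2;35;35;50m🬰[0m
[38;2;15;15;25m[48;2;15;15;25m [38;2;15;15;25m[48;2;15;15;25m [38;2;35;35;50m[48;2;15;15;25m▌[38;2;15;15;25m[48;2;15;15;25m [38;2;15;15;25m[48;2;35;35;50m▌[38;2;15;15;25m[48;2;15;15;25m [38;2;15;15;25m[48;2;15;15;25m [38;2;35;35;50m[48;2;15;15;25m▌[38;2;15;15;25m[48;2;15;15;25m [38;2;15;15;25m[48;2;35;35;50m▌[38;2;15;15;25m[48;2;15;15;25m [38;2;15;15;25m[48;2;15;15;25m [0m
</frame>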